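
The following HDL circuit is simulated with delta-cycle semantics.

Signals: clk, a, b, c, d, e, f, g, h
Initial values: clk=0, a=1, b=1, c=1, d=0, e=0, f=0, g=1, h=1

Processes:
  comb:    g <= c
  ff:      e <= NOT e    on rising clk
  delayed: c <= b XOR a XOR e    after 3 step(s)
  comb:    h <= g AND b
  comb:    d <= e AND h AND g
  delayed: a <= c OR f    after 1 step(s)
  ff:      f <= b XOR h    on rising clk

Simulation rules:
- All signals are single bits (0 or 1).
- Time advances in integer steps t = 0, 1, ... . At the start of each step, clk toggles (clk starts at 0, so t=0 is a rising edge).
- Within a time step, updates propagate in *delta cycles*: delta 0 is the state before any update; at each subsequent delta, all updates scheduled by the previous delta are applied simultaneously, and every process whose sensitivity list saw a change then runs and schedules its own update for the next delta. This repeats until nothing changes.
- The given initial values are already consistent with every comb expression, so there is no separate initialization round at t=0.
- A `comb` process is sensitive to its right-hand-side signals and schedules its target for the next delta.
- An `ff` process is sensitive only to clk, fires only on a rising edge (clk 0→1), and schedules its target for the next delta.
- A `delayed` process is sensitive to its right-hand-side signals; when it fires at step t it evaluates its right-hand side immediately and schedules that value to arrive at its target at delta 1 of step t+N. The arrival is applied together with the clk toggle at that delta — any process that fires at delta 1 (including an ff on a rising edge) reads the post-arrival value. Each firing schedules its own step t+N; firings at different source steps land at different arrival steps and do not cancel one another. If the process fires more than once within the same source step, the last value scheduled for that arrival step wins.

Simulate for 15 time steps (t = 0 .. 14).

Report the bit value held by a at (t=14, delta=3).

0

t=0 Δ0: d=0 h=1 f=0 e=0 b=1 c=1 clk=0 a=1 g=1
  Δ1: clk:0→1
  Δ2: e:0→1
  Δ3: d:0→1
  (3Δ to stable)
t=1 Δ0: d=1 h=1 f=0 e=1 b=1 c=1 clk=1 a=1 g=1
  Δ1: clk:1→0
  (1Δ to stable)
t=2 Δ0: d=1 h=1 f=0 e=1 b=1 c=1 clk=0 a=1 g=1
  Δ1: clk:0→1
  Δ2: e:1→0
  Δ3: d:1→0
  (3Δ to stable)
t=3 Δ0: d=0 h=1 f=0 e=0 b=1 c=1 clk=1 a=1 g=1
  Δ1: clk:1→0
  (1Δ to stable)
t=4 Δ0: d=0 h=1 f=0 e=0 b=1 c=1 clk=0 a=1 g=1
  Δ1: clk:0→1
  Δ2: e:0→1
  Δ3: d:0→1
  (3Δ to stable)
t=5 Δ0: d=1 h=1 f=0 e=1 b=1 c=1 clk=1 a=1 g=1
  Δ1: c:1→0, clk:1→0
  Δ2: g:1→0
  Δ3: d:1→0, h:1→0
  (3Δ to stable)
t=6 Δ0: d=0 h=0 f=0 e=1 b=1 c=0 clk=0 a=1 g=0
  Δ1: clk:0→1, a:1→0
  Δ2: f:0→1, e:1→0
  (2Δ to stable)
t=7 Δ0: d=0 h=0 f=1 e=0 b=1 c=0 clk=1 a=0 g=0
  Δ1: c:0→1, clk:1→0, a:0→1
  Δ2: g:0→1
  Δ3: h:0→1
  (3Δ to stable)
t=8 Δ0: d=0 h=1 f=1 e=0 b=1 c=1 clk=0 a=1 g=1
  Δ1: clk:0→1
  Δ2: f:1→0, e:0→1
  Δ3: d:0→1
  (3Δ to stable)
t=9 Δ0: d=1 h=1 f=0 e=1 b=1 c=1 clk=1 a=1 g=1
  Δ1: clk:1→0
  (1Δ to stable)
t=10 Δ0: d=1 h=1 f=0 e=1 b=1 c=1 clk=0 a=1 g=1
  Δ1: c:1→0, clk:0→1
  Δ2: e:1→0, g:1→0
  Δ3: d:1→0, h:1→0
  (3Δ to stable)
t=11 Δ0: d=0 h=0 f=0 e=0 b=1 c=0 clk=1 a=1 g=0
  Δ1: c:0→1, clk:1→0, a:1→0
  Δ2: g:0→1
  Δ3: h:0→1
  (3Δ to stable)
t=12 Δ0: d=0 h=1 f=0 e=0 b=1 c=1 clk=0 a=0 g=1
  Δ1: clk:0→1, a:0→1
  Δ2: e:0→1
  Δ3: d:0→1
  (3Δ to stable)
t=13 Δ0: d=1 h=1 f=0 e=1 b=1 c=1 clk=1 a=1 g=1
  Δ1: c:1→0, clk:1→0
  Δ2: g:1→0
  Δ3: d:1→0, h:1→0
  (3Δ to stable)
t=14 Δ0: d=0 h=0 f=0 e=1 b=1 c=0 clk=0 a=1 g=0
  Δ1: c:0→1, clk:0→1, a:1→0
  Δ2: f:0→1, e:1→0, g:0→1
  Δ3: h:0→1
  (3Δ to stable)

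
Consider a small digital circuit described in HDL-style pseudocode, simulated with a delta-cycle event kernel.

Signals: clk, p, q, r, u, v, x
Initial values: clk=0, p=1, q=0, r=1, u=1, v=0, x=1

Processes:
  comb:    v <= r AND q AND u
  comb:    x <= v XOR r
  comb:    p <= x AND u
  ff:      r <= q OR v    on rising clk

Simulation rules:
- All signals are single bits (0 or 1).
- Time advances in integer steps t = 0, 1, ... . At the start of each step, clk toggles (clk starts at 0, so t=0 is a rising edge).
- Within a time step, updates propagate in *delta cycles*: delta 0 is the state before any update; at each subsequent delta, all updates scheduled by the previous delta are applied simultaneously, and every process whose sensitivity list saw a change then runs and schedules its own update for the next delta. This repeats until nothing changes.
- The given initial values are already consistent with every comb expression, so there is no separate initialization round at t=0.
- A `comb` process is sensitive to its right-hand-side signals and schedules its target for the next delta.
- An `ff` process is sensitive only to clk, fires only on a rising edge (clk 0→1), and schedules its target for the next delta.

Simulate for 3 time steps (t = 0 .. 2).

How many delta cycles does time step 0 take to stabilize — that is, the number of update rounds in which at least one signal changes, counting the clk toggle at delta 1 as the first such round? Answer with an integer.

4

t=0 Δ0: r=1 clk=0 q=0 v=0 p=1 u=1 x=1
  Δ1: clk:0→1
  Δ2: r:1→0
  Δ3: x:1→0
  Δ4: p:1→0
  (4Δ to stable)
t=1 Δ0: r=0 clk=1 q=0 v=0 p=0 u=1 x=0
  Δ1: clk:1→0
  (1Δ to stable)
t=2 Δ0: r=0 clk=0 q=0 v=0 p=0 u=1 x=0
  Δ1: clk:0→1
  (1Δ to stable)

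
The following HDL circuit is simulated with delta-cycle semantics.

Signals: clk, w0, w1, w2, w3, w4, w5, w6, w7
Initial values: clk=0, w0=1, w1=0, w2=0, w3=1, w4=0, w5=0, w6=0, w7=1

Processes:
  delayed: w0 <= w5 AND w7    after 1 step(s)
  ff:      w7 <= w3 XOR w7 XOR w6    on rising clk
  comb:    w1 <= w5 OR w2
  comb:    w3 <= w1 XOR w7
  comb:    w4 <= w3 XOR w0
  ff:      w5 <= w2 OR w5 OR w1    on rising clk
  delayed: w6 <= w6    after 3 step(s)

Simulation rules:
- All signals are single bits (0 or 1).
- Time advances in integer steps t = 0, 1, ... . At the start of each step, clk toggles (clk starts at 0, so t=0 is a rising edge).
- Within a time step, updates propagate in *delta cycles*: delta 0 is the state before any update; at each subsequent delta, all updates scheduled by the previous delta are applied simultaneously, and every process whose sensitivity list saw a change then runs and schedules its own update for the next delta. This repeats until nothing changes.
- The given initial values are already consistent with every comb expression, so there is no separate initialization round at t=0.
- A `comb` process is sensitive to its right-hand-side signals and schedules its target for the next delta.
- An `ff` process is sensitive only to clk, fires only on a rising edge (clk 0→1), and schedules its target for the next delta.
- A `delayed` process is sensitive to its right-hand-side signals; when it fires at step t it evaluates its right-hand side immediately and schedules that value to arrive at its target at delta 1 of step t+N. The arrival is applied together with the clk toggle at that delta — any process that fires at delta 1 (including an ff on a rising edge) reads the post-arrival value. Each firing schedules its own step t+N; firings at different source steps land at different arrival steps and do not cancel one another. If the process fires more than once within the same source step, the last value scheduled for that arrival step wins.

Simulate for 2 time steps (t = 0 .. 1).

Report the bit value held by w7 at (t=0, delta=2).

0

[bits: w2,w7,w5,w3,w6,w4,w1,clk,w0]
t=0: Δ0=010100001 Δ1=010100011 Δ2=000100011 Δ3=000000011 Δ4=000001011 | 4Δ
t=1: Δ0=000001011 Δ1=000001000 Δ2=000000000 | 2Δ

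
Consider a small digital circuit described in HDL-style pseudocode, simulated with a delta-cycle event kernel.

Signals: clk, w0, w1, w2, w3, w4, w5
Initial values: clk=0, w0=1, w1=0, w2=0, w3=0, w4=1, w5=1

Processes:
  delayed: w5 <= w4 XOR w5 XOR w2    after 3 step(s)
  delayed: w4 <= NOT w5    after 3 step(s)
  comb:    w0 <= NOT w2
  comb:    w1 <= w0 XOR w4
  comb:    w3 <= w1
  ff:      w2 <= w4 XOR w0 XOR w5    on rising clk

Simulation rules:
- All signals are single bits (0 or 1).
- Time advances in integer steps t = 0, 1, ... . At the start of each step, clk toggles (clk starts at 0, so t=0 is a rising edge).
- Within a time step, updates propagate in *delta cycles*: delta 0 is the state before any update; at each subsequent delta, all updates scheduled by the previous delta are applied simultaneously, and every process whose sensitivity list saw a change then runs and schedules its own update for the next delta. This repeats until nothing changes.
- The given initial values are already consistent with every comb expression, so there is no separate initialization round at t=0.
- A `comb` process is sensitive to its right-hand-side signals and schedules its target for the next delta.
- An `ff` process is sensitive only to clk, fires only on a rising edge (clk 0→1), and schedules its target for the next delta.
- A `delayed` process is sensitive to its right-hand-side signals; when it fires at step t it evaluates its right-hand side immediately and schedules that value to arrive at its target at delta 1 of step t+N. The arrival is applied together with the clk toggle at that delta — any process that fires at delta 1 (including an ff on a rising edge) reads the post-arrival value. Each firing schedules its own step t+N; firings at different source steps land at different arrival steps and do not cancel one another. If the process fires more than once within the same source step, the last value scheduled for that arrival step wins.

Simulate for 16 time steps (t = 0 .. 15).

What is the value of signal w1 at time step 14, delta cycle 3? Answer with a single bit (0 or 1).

1

t0.Δ0 w1=0 w2=0 clk=0 w3=0 w5=1 w0=1 w4=1
t0.Δ1 w1=0 w2=0 clk=1 w3=0 w5=1 w0=1 w4=1
t0.Δ2 w1=0 w2=1 clk=1 w3=0 w5=1 w0=1 w4=1
t0.Δ3 w1=0 w2=1 clk=1 w3=0 w5=1 w0=0 w4=1
t0.Δ4 w1=1 w2=1 clk=1 w3=0 w5=1 w0=0 w4=1
t0.Δ5 w1=1 w2=1 clk=1 w3=1 w5=1 w0=0 w4=1
t1.Δ0 w1=1 w2=1 clk=1 w3=1 w5=1 w0=0 w4=1
t1.Δ1 w1=1 w2=1 clk=0 w3=1 w5=1 w0=0 w4=1
t2.Δ0 w1=1 w2=1 clk=0 w3=1 w5=1 w0=0 w4=1
t2.Δ1 w1=1 w2=1 clk=1 w3=1 w5=1 w0=0 w4=1
t2.Δ2 w1=1 w2=0 clk=1 w3=1 w5=1 w0=0 w4=1
t2.Δ3 w1=1 w2=0 clk=1 w3=1 w5=1 w0=1 w4=1
t2.Δ4 w1=0 w2=0 clk=1 w3=1 w5=1 w0=1 w4=1
t2.Δ5 w1=0 w2=0 clk=1 w3=0 w5=1 w0=1 w4=1
t3.Δ0 w1=0 w2=0 clk=1 w3=0 w5=1 w0=1 w4=1
t3.Δ1 w1=0 w2=0 clk=0 w3=0 w5=1 w0=1 w4=1
t4.Δ0 w1=0 w2=0 clk=0 w3=0 w5=1 w0=1 w4=1
t4.Δ1 w1=0 w2=0 clk=1 w3=0 w5=1 w0=1 w4=1
t4.Δ2 w1=0 w2=1 clk=1 w3=0 w5=1 w0=1 w4=1
t4.Δ3 w1=0 w2=1 clk=1 w3=0 w5=1 w0=0 w4=1
t4.Δ4 w1=1 w2=1 clk=1 w3=0 w5=1 w0=0 w4=1
t4.Δ5 w1=1 w2=1 clk=1 w3=1 w5=1 w0=0 w4=1
t5.Δ0 w1=1 w2=1 clk=1 w3=1 w5=1 w0=0 w4=1
t5.Δ1 w1=1 w2=1 clk=0 w3=1 w5=0 w0=0 w4=1
t6.Δ0 w1=1 w2=1 clk=0 w3=1 w5=0 w0=0 w4=1
t6.Δ1 w1=1 w2=1 clk=1 w3=1 w5=0 w0=0 w4=1
t7.Δ0 w1=1 w2=1 clk=1 w3=1 w5=0 w0=0 w4=1
t7.Δ1 w1=1 w2=1 clk=0 w3=1 w5=1 w0=0 w4=1
t8.Δ0 w1=1 w2=1 clk=0 w3=1 w5=1 w0=0 w4=1
t8.Δ1 w1=1 w2=1 clk=1 w3=1 w5=0 w0=0 w4=1
t9.Δ0 w1=1 w2=1 clk=1 w3=1 w5=0 w0=0 w4=1
t9.Δ1 w1=1 w2=1 clk=0 w3=1 w5=0 w0=0 w4=1
t10.Δ0 w1=1 w2=1 clk=0 w3=1 w5=0 w0=0 w4=1
t10.Δ1 w1=1 w2=1 clk=1 w3=1 w5=1 w0=0 w4=0
t10.Δ2 w1=0 w2=1 clk=1 w3=1 w5=1 w0=0 w4=0
t10.Δ3 w1=0 w2=1 clk=1 w3=0 w5=1 w0=0 w4=0
t11.Δ0 w1=0 w2=1 clk=1 w3=0 w5=1 w0=0 w4=0
t11.Δ1 w1=0 w2=1 clk=0 w3=0 w5=0 w0=0 w4=1
t11.Δ2 w1=1 w2=1 clk=0 w3=0 w5=0 w0=0 w4=1
t11.Δ3 w1=1 w2=1 clk=0 w3=1 w5=0 w0=0 w4=1
t12.Δ0 w1=1 w2=1 clk=0 w3=1 w5=0 w0=0 w4=1
t12.Δ1 w1=1 w2=1 clk=1 w3=1 w5=0 w0=0 w4=1
t13.Δ0 w1=1 w2=1 clk=1 w3=1 w5=0 w0=0 w4=1
t13.Δ1 w1=1 w2=1 clk=0 w3=1 w5=0 w0=0 w4=0
t13.Δ2 w1=0 w2=1 clk=0 w3=1 w5=0 w0=0 w4=0
t13.Δ3 w1=0 w2=1 clk=0 w3=0 w5=0 w0=0 w4=0
t14.Δ0 w1=0 w2=1 clk=0 w3=0 w5=0 w0=0 w4=0
t14.Δ1 w1=0 w2=1 clk=1 w3=0 w5=0 w0=0 w4=1
t14.Δ2 w1=1 w2=1 clk=1 w3=0 w5=0 w0=0 w4=1
t14.Δ3 w1=1 w2=1 clk=1 w3=1 w5=0 w0=0 w4=1
t15.Δ0 w1=1 w2=1 clk=1 w3=1 w5=0 w0=0 w4=1
t15.Δ1 w1=1 w2=1 clk=0 w3=1 w5=0 w0=0 w4=1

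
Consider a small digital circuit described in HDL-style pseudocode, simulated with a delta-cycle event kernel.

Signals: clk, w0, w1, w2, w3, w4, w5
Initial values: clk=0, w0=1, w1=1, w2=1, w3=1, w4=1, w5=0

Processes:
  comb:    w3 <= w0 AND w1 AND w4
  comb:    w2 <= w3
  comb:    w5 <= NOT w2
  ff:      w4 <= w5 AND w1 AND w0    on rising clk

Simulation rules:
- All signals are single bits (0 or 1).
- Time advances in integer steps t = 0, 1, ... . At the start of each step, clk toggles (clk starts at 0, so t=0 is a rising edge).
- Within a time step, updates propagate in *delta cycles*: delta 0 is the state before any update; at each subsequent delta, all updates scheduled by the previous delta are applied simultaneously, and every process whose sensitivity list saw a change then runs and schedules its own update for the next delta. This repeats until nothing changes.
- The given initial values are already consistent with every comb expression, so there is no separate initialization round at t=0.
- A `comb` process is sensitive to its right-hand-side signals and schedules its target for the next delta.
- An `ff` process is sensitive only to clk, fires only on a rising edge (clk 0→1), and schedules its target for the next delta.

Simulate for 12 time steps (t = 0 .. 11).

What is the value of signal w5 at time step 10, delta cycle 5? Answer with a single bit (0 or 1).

t=0 Δ0: w4=1 w2=1 w3=1 w1=1 w5=0 w0=1 clk=0
  Δ1: clk:0→1
  Δ2: w4:1→0
  Δ3: w3:1→0
  Δ4: w2:1→0
  Δ5: w5:0→1
  (5Δ to stable)
t=1 Δ0: w4=0 w2=0 w3=0 w1=1 w5=1 w0=1 clk=1
  Δ1: clk:1→0
  (1Δ to stable)
t=2 Δ0: w4=0 w2=0 w3=0 w1=1 w5=1 w0=1 clk=0
  Δ1: clk:0→1
  Δ2: w4:0→1
  Δ3: w3:0→1
  Δ4: w2:0→1
  Δ5: w5:1→0
  (5Δ to stable)
t=3 Δ0: w4=1 w2=1 w3=1 w1=1 w5=0 w0=1 clk=1
  Δ1: clk:1→0
  (1Δ to stable)
t=4 Δ0: w4=1 w2=1 w3=1 w1=1 w5=0 w0=1 clk=0
  Δ1: clk:0→1
  Δ2: w4:1→0
  Δ3: w3:1→0
  Δ4: w2:1→0
  Δ5: w5:0→1
  (5Δ to stable)
t=5 Δ0: w4=0 w2=0 w3=0 w1=1 w5=1 w0=1 clk=1
  Δ1: clk:1→0
  (1Δ to stable)
t=6 Δ0: w4=0 w2=0 w3=0 w1=1 w5=1 w0=1 clk=0
  Δ1: clk:0→1
  Δ2: w4:0→1
  Δ3: w3:0→1
  Δ4: w2:0→1
  Δ5: w5:1→0
  (5Δ to stable)
t=7 Δ0: w4=1 w2=1 w3=1 w1=1 w5=0 w0=1 clk=1
  Δ1: clk:1→0
  (1Δ to stable)
t=8 Δ0: w4=1 w2=1 w3=1 w1=1 w5=0 w0=1 clk=0
  Δ1: clk:0→1
  Δ2: w4:1→0
  Δ3: w3:1→0
  Δ4: w2:1→0
  Δ5: w5:0→1
  (5Δ to stable)
t=9 Δ0: w4=0 w2=0 w3=0 w1=1 w5=1 w0=1 clk=1
  Δ1: clk:1→0
  (1Δ to stable)
t=10 Δ0: w4=0 w2=0 w3=0 w1=1 w5=1 w0=1 clk=0
  Δ1: clk:0→1
  Δ2: w4:0→1
  Δ3: w3:0→1
  Δ4: w2:0→1
  Δ5: w5:1→0
  (5Δ to stable)
t=11 Δ0: w4=1 w2=1 w3=1 w1=1 w5=0 w0=1 clk=1
  Δ1: clk:1→0
  (1Δ to stable)

0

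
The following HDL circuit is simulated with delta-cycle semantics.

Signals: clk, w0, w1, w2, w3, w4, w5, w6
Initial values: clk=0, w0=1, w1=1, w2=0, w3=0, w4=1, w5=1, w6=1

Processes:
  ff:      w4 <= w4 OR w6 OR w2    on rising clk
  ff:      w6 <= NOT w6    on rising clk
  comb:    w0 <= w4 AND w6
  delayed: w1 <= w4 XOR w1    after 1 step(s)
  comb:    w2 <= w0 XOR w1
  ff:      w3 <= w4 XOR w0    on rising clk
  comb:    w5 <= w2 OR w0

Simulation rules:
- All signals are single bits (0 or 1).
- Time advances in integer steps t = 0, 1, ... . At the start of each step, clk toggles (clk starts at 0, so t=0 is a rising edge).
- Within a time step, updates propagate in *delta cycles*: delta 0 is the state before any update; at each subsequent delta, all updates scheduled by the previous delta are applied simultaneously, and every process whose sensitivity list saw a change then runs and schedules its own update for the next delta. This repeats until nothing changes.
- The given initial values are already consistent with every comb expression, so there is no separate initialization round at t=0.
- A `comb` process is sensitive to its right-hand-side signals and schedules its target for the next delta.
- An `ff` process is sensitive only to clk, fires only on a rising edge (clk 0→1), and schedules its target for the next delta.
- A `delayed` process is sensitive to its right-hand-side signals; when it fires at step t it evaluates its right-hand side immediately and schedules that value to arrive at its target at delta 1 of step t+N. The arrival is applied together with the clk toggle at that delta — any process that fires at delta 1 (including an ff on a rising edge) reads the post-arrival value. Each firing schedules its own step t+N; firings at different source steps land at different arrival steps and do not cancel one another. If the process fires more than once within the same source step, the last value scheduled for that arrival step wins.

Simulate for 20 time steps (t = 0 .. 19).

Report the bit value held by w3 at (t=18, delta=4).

[bits: clk,w3,w2,w0,w5,w6,w1,w4]
t=0: Δ0=00011111 Δ1=10011111 Δ2=10011011 Δ3=10001011 Δ4=10100011 Δ5=10101011 | 5Δ
t=1: Δ0=10101011 Δ1=00101011 | 1Δ
t=2: Δ0=00101011 Δ1=10101011 Δ2=11101111 Δ3=11111111 Δ4=11011111 | 4Δ
t=3: Δ0=11011111 Δ1=01011111 | 1Δ
t=4: Δ0=01011111 Δ1=11011111 Δ2=10011011 Δ3=10001011 Δ4=10100011 Δ5=10101011 | 5Δ
t=5: Δ0=10101011 Δ1=00101011 | 1Δ
t=6: Δ0=00101011 Δ1=10101011 Δ2=11101111 Δ3=11111111 Δ4=11011111 | 4Δ
t=7: Δ0=11011111 Δ1=01011111 | 1Δ
t=8: Δ0=01011111 Δ1=11011111 Δ2=10011011 Δ3=10001011 Δ4=10100011 Δ5=10101011 | 5Δ
t=9: Δ0=10101011 Δ1=00101011 | 1Δ
t=10: Δ0=00101011 Δ1=10101011 Δ2=11101111 Δ3=11111111 Δ4=11011111 | 4Δ
t=11: Δ0=11011111 Δ1=01011111 | 1Δ
t=12: Δ0=01011111 Δ1=11011111 Δ2=10011011 Δ3=10001011 Δ4=10100011 Δ5=10101011 | 5Δ
t=13: Δ0=10101011 Δ1=00101011 | 1Δ
t=14: Δ0=00101011 Δ1=10101011 Δ2=11101111 Δ3=11111111 Δ4=11011111 | 4Δ
t=15: Δ0=11011111 Δ1=01011111 | 1Δ
t=16: Δ0=01011111 Δ1=11011111 Δ2=10011011 Δ3=10001011 Δ4=10100011 Δ5=10101011 | 5Δ
t=17: Δ0=10101011 Δ1=00101011 | 1Δ
t=18: Δ0=00101011 Δ1=10101011 Δ2=11101111 Δ3=11111111 Δ4=11011111 | 4Δ
t=19: Δ0=11011111 Δ1=01011111 | 1Δ

1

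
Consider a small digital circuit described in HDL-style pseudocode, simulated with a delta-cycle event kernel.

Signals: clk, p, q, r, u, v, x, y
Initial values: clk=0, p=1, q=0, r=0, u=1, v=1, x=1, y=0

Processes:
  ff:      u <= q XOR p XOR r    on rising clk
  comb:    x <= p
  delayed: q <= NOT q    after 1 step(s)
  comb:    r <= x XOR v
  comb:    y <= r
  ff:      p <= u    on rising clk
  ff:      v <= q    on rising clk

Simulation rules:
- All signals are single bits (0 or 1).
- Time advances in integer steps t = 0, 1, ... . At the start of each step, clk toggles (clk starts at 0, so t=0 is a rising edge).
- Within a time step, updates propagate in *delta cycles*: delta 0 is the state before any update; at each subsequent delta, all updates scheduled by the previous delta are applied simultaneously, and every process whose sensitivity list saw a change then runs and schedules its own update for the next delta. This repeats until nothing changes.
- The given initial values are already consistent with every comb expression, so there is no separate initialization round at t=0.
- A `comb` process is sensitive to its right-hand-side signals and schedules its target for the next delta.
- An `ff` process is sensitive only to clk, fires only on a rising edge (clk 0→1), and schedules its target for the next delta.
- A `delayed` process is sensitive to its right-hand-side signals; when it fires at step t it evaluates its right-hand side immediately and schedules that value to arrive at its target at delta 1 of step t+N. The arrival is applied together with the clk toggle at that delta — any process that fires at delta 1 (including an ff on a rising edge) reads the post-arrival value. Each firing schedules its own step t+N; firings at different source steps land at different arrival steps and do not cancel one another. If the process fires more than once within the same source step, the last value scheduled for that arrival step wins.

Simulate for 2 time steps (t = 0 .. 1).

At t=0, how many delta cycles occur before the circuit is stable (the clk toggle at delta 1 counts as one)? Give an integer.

t=0 Δ0: x=1 p=1 v=1 r=0 q=0 y=0 clk=0 u=1
  Δ1: clk:0→1
  Δ2: v:1→0
  Δ3: r:0→1
  Δ4: y:0→1
  (4Δ to stable)
t=1 Δ0: x=1 p=1 v=0 r=1 q=0 y=1 clk=1 u=1
  Δ1: clk:1→0
  (1Δ to stable)

4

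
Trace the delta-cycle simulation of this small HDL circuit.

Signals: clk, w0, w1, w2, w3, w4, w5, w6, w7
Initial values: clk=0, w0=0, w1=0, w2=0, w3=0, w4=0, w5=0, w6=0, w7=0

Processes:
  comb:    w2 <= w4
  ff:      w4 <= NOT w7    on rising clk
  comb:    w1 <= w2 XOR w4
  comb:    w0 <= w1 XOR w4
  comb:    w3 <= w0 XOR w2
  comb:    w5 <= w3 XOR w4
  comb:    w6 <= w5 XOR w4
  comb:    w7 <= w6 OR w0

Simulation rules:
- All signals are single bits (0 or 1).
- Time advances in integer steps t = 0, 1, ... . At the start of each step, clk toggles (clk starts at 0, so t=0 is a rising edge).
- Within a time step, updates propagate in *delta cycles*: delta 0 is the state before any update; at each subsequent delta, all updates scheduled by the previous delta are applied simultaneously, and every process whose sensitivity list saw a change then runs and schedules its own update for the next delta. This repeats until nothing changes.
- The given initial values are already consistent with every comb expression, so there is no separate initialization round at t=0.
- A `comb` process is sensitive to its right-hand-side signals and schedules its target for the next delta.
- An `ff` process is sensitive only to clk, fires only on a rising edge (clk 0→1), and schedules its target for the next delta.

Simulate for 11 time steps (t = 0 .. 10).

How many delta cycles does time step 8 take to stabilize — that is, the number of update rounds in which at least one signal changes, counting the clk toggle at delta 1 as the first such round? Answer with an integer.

t0.Δ0 w6=0 w7=0 w3=0 w1=0 w0=0 w5=0 w2=0 w4=0 clk=0
t0.Δ1 w6=0 w7=0 w3=0 w1=0 w0=0 w5=0 w2=0 w4=0 clk=1
t0.Δ2 w6=0 w7=0 w3=0 w1=0 w0=0 w5=0 w2=0 w4=1 clk=1
t0.Δ3 w6=1 w7=0 w3=0 w1=1 w0=1 w5=1 w2=1 w4=1 clk=1
t0.Δ4 w6=0 w7=1 w3=0 w1=0 w0=0 w5=1 w2=1 w4=1 clk=1
t0.Δ5 w6=0 w7=0 w3=1 w1=0 w0=1 w5=1 w2=1 w4=1 clk=1
t0.Δ6 w6=0 w7=1 w3=0 w1=0 w0=1 w5=0 w2=1 w4=1 clk=1
t0.Δ7 w6=1 w7=1 w3=0 w1=0 w0=1 w5=1 w2=1 w4=1 clk=1
t0.Δ8 w6=0 w7=1 w3=0 w1=0 w0=1 w5=1 w2=1 w4=1 clk=1
t1.Δ0 w6=0 w7=1 w3=0 w1=0 w0=1 w5=1 w2=1 w4=1 clk=1
t1.Δ1 w6=0 w7=1 w3=0 w1=0 w0=1 w5=1 w2=1 w4=1 clk=0
t2.Δ0 w6=0 w7=1 w3=0 w1=0 w0=1 w5=1 w2=1 w4=1 clk=0
t2.Δ1 w6=0 w7=1 w3=0 w1=0 w0=1 w5=1 w2=1 w4=1 clk=1
t2.Δ2 w6=0 w7=1 w3=0 w1=0 w0=1 w5=1 w2=1 w4=0 clk=1
t2.Δ3 w6=1 w7=1 w3=0 w1=1 w0=0 w5=0 w2=0 w4=0 clk=1
t2.Δ4 w6=0 w7=1 w3=0 w1=0 w0=1 w5=0 w2=0 w4=0 clk=1
t2.Δ5 w6=0 w7=1 w3=1 w1=0 w0=0 w5=0 w2=0 w4=0 clk=1
t2.Δ6 w6=0 w7=0 w3=0 w1=0 w0=0 w5=1 w2=0 w4=0 clk=1
t2.Δ7 w6=1 w7=0 w3=0 w1=0 w0=0 w5=0 w2=0 w4=0 clk=1
t2.Δ8 w6=0 w7=1 w3=0 w1=0 w0=0 w5=0 w2=0 w4=0 clk=1
t2.Δ9 w6=0 w7=0 w3=0 w1=0 w0=0 w5=0 w2=0 w4=0 clk=1
t3.Δ0 w6=0 w7=0 w3=0 w1=0 w0=0 w5=0 w2=0 w4=0 clk=1
t3.Δ1 w6=0 w7=0 w3=0 w1=0 w0=0 w5=0 w2=0 w4=0 clk=0
t4.Δ0 w6=0 w7=0 w3=0 w1=0 w0=0 w5=0 w2=0 w4=0 clk=0
t4.Δ1 w6=0 w7=0 w3=0 w1=0 w0=0 w5=0 w2=0 w4=0 clk=1
t4.Δ2 w6=0 w7=0 w3=0 w1=0 w0=0 w5=0 w2=0 w4=1 clk=1
t4.Δ3 w6=1 w7=0 w3=0 w1=1 w0=1 w5=1 w2=1 w4=1 clk=1
t4.Δ4 w6=0 w7=1 w3=0 w1=0 w0=0 w5=1 w2=1 w4=1 clk=1
t4.Δ5 w6=0 w7=0 w3=1 w1=0 w0=1 w5=1 w2=1 w4=1 clk=1
t4.Δ6 w6=0 w7=1 w3=0 w1=0 w0=1 w5=0 w2=1 w4=1 clk=1
t4.Δ7 w6=1 w7=1 w3=0 w1=0 w0=1 w5=1 w2=1 w4=1 clk=1
t4.Δ8 w6=0 w7=1 w3=0 w1=0 w0=1 w5=1 w2=1 w4=1 clk=1
t5.Δ0 w6=0 w7=1 w3=0 w1=0 w0=1 w5=1 w2=1 w4=1 clk=1
t5.Δ1 w6=0 w7=1 w3=0 w1=0 w0=1 w5=1 w2=1 w4=1 clk=0
t6.Δ0 w6=0 w7=1 w3=0 w1=0 w0=1 w5=1 w2=1 w4=1 clk=0
t6.Δ1 w6=0 w7=1 w3=0 w1=0 w0=1 w5=1 w2=1 w4=1 clk=1
t6.Δ2 w6=0 w7=1 w3=0 w1=0 w0=1 w5=1 w2=1 w4=0 clk=1
t6.Δ3 w6=1 w7=1 w3=0 w1=1 w0=0 w5=0 w2=0 w4=0 clk=1
t6.Δ4 w6=0 w7=1 w3=0 w1=0 w0=1 w5=0 w2=0 w4=0 clk=1
t6.Δ5 w6=0 w7=1 w3=1 w1=0 w0=0 w5=0 w2=0 w4=0 clk=1
t6.Δ6 w6=0 w7=0 w3=0 w1=0 w0=0 w5=1 w2=0 w4=0 clk=1
t6.Δ7 w6=1 w7=0 w3=0 w1=0 w0=0 w5=0 w2=0 w4=0 clk=1
t6.Δ8 w6=0 w7=1 w3=0 w1=0 w0=0 w5=0 w2=0 w4=0 clk=1
t6.Δ9 w6=0 w7=0 w3=0 w1=0 w0=0 w5=0 w2=0 w4=0 clk=1
t7.Δ0 w6=0 w7=0 w3=0 w1=0 w0=0 w5=0 w2=0 w4=0 clk=1
t7.Δ1 w6=0 w7=0 w3=0 w1=0 w0=0 w5=0 w2=0 w4=0 clk=0
t8.Δ0 w6=0 w7=0 w3=0 w1=0 w0=0 w5=0 w2=0 w4=0 clk=0
t8.Δ1 w6=0 w7=0 w3=0 w1=0 w0=0 w5=0 w2=0 w4=0 clk=1
t8.Δ2 w6=0 w7=0 w3=0 w1=0 w0=0 w5=0 w2=0 w4=1 clk=1
t8.Δ3 w6=1 w7=0 w3=0 w1=1 w0=1 w5=1 w2=1 w4=1 clk=1
t8.Δ4 w6=0 w7=1 w3=0 w1=0 w0=0 w5=1 w2=1 w4=1 clk=1
t8.Δ5 w6=0 w7=0 w3=1 w1=0 w0=1 w5=1 w2=1 w4=1 clk=1
t8.Δ6 w6=0 w7=1 w3=0 w1=0 w0=1 w5=0 w2=1 w4=1 clk=1
t8.Δ7 w6=1 w7=1 w3=0 w1=0 w0=1 w5=1 w2=1 w4=1 clk=1
t8.Δ8 w6=0 w7=1 w3=0 w1=0 w0=1 w5=1 w2=1 w4=1 clk=1
t9.Δ0 w6=0 w7=1 w3=0 w1=0 w0=1 w5=1 w2=1 w4=1 clk=1
t9.Δ1 w6=0 w7=1 w3=0 w1=0 w0=1 w5=1 w2=1 w4=1 clk=0
t10.Δ0 w6=0 w7=1 w3=0 w1=0 w0=1 w5=1 w2=1 w4=1 clk=0
t10.Δ1 w6=0 w7=1 w3=0 w1=0 w0=1 w5=1 w2=1 w4=1 clk=1
t10.Δ2 w6=0 w7=1 w3=0 w1=0 w0=1 w5=1 w2=1 w4=0 clk=1
t10.Δ3 w6=1 w7=1 w3=0 w1=1 w0=0 w5=0 w2=0 w4=0 clk=1
t10.Δ4 w6=0 w7=1 w3=0 w1=0 w0=1 w5=0 w2=0 w4=0 clk=1
t10.Δ5 w6=0 w7=1 w3=1 w1=0 w0=0 w5=0 w2=0 w4=0 clk=1
t10.Δ6 w6=0 w7=0 w3=0 w1=0 w0=0 w5=1 w2=0 w4=0 clk=1
t10.Δ7 w6=1 w7=0 w3=0 w1=0 w0=0 w5=0 w2=0 w4=0 clk=1
t10.Δ8 w6=0 w7=1 w3=0 w1=0 w0=0 w5=0 w2=0 w4=0 clk=1
t10.Δ9 w6=0 w7=0 w3=0 w1=0 w0=0 w5=0 w2=0 w4=0 clk=1

8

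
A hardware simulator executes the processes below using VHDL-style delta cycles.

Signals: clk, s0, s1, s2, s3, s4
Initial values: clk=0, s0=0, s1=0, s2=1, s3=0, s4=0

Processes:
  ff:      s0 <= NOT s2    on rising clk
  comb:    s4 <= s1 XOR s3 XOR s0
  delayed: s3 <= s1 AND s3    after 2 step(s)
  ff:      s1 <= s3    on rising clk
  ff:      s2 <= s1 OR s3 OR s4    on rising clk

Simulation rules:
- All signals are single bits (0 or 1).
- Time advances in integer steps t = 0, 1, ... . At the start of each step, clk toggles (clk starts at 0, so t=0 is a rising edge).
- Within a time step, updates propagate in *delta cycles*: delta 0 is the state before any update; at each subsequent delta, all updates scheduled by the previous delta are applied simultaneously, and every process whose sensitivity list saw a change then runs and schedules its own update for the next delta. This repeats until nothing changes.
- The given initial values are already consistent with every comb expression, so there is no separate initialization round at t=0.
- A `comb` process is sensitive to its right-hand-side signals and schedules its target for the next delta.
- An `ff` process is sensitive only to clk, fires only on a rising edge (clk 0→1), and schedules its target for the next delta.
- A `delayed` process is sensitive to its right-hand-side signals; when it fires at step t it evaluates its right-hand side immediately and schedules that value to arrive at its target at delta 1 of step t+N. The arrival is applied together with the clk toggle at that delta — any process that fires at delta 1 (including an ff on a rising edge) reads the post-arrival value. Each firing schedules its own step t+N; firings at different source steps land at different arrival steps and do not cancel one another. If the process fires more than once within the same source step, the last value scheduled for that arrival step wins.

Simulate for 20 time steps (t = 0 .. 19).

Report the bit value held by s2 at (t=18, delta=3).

t0.Δ0 s3=0 s0=0 s2=1 s4=0 clk=0 s1=0
t0.Δ1 s3=0 s0=0 s2=1 s4=0 clk=1 s1=0
t0.Δ2 s3=0 s0=0 s2=0 s4=0 clk=1 s1=0
t1.Δ0 s3=0 s0=0 s2=0 s4=0 clk=1 s1=0
t1.Δ1 s3=0 s0=0 s2=0 s4=0 clk=0 s1=0
t2.Δ0 s3=0 s0=0 s2=0 s4=0 clk=0 s1=0
t2.Δ1 s3=0 s0=0 s2=0 s4=0 clk=1 s1=0
t2.Δ2 s3=0 s0=1 s2=0 s4=0 clk=1 s1=0
t2.Δ3 s3=0 s0=1 s2=0 s4=1 clk=1 s1=0
t3.Δ0 s3=0 s0=1 s2=0 s4=1 clk=1 s1=0
t3.Δ1 s3=0 s0=1 s2=0 s4=1 clk=0 s1=0
t4.Δ0 s3=0 s0=1 s2=0 s4=1 clk=0 s1=0
t4.Δ1 s3=0 s0=1 s2=0 s4=1 clk=1 s1=0
t4.Δ2 s3=0 s0=1 s2=1 s4=1 clk=1 s1=0
t5.Δ0 s3=0 s0=1 s2=1 s4=1 clk=1 s1=0
t5.Δ1 s3=0 s0=1 s2=1 s4=1 clk=0 s1=0
t6.Δ0 s3=0 s0=1 s2=1 s4=1 clk=0 s1=0
t6.Δ1 s3=0 s0=1 s2=1 s4=1 clk=1 s1=0
t6.Δ2 s3=0 s0=0 s2=1 s4=1 clk=1 s1=0
t6.Δ3 s3=0 s0=0 s2=1 s4=0 clk=1 s1=0
t7.Δ0 s3=0 s0=0 s2=1 s4=0 clk=1 s1=0
t7.Δ1 s3=0 s0=0 s2=1 s4=0 clk=0 s1=0
t8.Δ0 s3=0 s0=0 s2=1 s4=0 clk=0 s1=0
t8.Δ1 s3=0 s0=0 s2=1 s4=0 clk=1 s1=0
t8.Δ2 s3=0 s0=0 s2=0 s4=0 clk=1 s1=0
t9.Δ0 s3=0 s0=0 s2=0 s4=0 clk=1 s1=0
t9.Δ1 s3=0 s0=0 s2=0 s4=0 clk=0 s1=0
t10.Δ0 s3=0 s0=0 s2=0 s4=0 clk=0 s1=0
t10.Δ1 s3=0 s0=0 s2=0 s4=0 clk=1 s1=0
t10.Δ2 s3=0 s0=1 s2=0 s4=0 clk=1 s1=0
t10.Δ3 s3=0 s0=1 s2=0 s4=1 clk=1 s1=0
t11.Δ0 s3=0 s0=1 s2=0 s4=1 clk=1 s1=0
t11.Δ1 s3=0 s0=1 s2=0 s4=1 clk=0 s1=0
t12.Δ0 s3=0 s0=1 s2=0 s4=1 clk=0 s1=0
t12.Δ1 s3=0 s0=1 s2=0 s4=1 clk=1 s1=0
t12.Δ2 s3=0 s0=1 s2=1 s4=1 clk=1 s1=0
t13.Δ0 s3=0 s0=1 s2=1 s4=1 clk=1 s1=0
t13.Δ1 s3=0 s0=1 s2=1 s4=1 clk=0 s1=0
t14.Δ0 s3=0 s0=1 s2=1 s4=1 clk=0 s1=0
t14.Δ1 s3=0 s0=1 s2=1 s4=1 clk=1 s1=0
t14.Δ2 s3=0 s0=0 s2=1 s4=1 clk=1 s1=0
t14.Δ3 s3=0 s0=0 s2=1 s4=0 clk=1 s1=0
t15.Δ0 s3=0 s0=0 s2=1 s4=0 clk=1 s1=0
t15.Δ1 s3=0 s0=0 s2=1 s4=0 clk=0 s1=0
t16.Δ0 s3=0 s0=0 s2=1 s4=0 clk=0 s1=0
t16.Δ1 s3=0 s0=0 s2=1 s4=0 clk=1 s1=0
t16.Δ2 s3=0 s0=0 s2=0 s4=0 clk=1 s1=0
t17.Δ0 s3=0 s0=0 s2=0 s4=0 clk=1 s1=0
t17.Δ1 s3=0 s0=0 s2=0 s4=0 clk=0 s1=0
t18.Δ0 s3=0 s0=0 s2=0 s4=0 clk=0 s1=0
t18.Δ1 s3=0 s0=0 s2=0 s4=0 clk=1 s1=0
t18.Δ2 s3=0 s0=1 s2=0 s4=0 clk=1 s1=0
t18.Δ3 s3=0 s0=1 s2=0 s4=1 clk=1 s1=0
t19.Δ0 s3=0 s0=1 s2=0 s4=1 clk=1 s1=0
t19.Δ1 s3=0 s0=1 s2=0 s4=1 clk=0 s1=0

0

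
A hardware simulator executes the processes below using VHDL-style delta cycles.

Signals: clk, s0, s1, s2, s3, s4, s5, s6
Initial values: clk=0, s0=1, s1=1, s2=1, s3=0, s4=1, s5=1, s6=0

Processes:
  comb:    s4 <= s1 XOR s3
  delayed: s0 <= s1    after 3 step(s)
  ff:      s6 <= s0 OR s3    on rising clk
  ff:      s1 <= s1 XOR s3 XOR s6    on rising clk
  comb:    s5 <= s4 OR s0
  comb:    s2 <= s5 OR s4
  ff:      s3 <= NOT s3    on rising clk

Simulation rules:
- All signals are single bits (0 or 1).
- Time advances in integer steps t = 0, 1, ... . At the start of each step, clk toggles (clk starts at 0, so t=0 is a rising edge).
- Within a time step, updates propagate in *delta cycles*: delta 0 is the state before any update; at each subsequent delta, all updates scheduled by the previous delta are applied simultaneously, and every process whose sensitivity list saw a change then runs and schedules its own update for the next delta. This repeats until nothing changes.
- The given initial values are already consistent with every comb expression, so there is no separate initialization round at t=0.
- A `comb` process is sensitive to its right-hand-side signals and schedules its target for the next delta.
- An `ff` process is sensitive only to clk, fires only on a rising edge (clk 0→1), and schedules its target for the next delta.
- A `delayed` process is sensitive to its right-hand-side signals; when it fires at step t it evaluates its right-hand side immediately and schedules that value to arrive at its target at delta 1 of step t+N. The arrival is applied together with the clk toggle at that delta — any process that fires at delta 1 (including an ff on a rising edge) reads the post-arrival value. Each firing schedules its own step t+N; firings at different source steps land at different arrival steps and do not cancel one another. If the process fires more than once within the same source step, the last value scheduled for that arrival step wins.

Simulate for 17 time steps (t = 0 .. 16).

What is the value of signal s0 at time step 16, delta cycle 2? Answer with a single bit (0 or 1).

t=0 Δ0: s3=0 s4=1 s6=0 s0=1 s2=1 s5=1 s1=1 clk=0
  Δ1: clk:0→1
  Δ2: s3:0→1, s6:0→1
  Δ3: s4:1→0
  (3Δ to stable)
t=1 Δ0: s3=1 s4=0 s6=1 s0=1 s2=1 s5=1 s1=1 clk=1
  Δ1: clk:1→0
  (1Δ to stable)
t=2 Δ0: s3=1 s4=0 s6=1 s0=1 s2=1 s5=1 s1=1 clk=0
  Δ1: clk:0→1
  Δ2: s3:1→0
  Δ3: s4:0→1
  (3Δ to stable)
t=3 Δ0: s3=0 s4=1 s6=1 s0=1 s2=1 s5=1 s1=1 clk=1
  Δ1: clk:1→0
  (1Δ to stable)
t=4 Δ0: s3=0 s4=1 s6=1 s0=1 s2=1 s5=1 s1=1 clk=0
  Δ1: clk:0→1
  Δ2: s3:0→1, s1:1→0
  (2Δ to stable)
t=5 Δ0: s3=1 s4=1 s6=1 s0=1 s2=1 s5=1 s1=0 clk=1
  Δ1: clk:1→0
  (1Δ to stable)
t=6 Δ0: s3=1 s4=1 s6=1 s0=1 s2=1 s5=1 s1=0 clk=0
  Δ1: clk:0→1
  Δ2: s3:1→0
  Δ3: s4:1→0
  (3Δ to stable)
t=7 Δ0: s3=0 s4=0 s6=1 s0=1 s2=1 s5=1 s1=0 clk=1
  Δ1: s0:1→0, clk:1→0
  Δ2: s5:1→0
  Δ3: s2:1→0
  (3Δ to stable)
t=8 Δ0: s3=0 s4=0 s6=1 s0=0 s2=0 s5=0 s1=0 clk=0
  Δ1: clk:0→1
  Δ2: s3:0→1, s6:1→0, s1:0→1
  (2Δ to stable)
t=9 Δ0: s3=1 s4=0 s6=0 s0=0 s2=0 s5=0 s1=1 clk=1
  Δ1: clk:1→0
  (1Δ to stable)
t=10 Δ0: s3=1 s4=0 s6=0 s0=0 s2=0 s5=0 s1=1 clk=0
  Δ1: clk:0→1
  Δ2: s3:1→0, s6:0→1, s1:1→0
  (2Δ to stable)
t=11 Δ0: s3=0 s4=0 s6=1 s0=0 s2=0 s5=0 s1=0 clk=1
  Δ1: s0:0→1, clk:1→0
  Δ2: s5:0→1
  Δ3: s2:0→1
  (3Δ to stable)
t=12 Δ0: s3=0 s4=0 s6=1 s0=1 s2=1 s5=1 s1=0 clk=0
  Δ1: clk:0→1
  Δ2: s3:0→1, s1:0→1
  (2Δ to stable)
t=13 Δ0: s3=1 s4=0 s6=1 s0=1 s2=1 s5=1 s1=1 clk=1
  Δ1: s0:1→0, clk:1→0
  Δ2: s5:1→0
  Δ3: s2:1→0
  (3Δ to stable)
t=14 Δ0: s3=1 s4=0 s6=1 s0=0 s2=0 s5=0 s1=1 clk=0
  Δ1: clk:0→1
  Δ2: s3:1→0
  Δ3: s4:0→1
  Δ4: s2:0→1, s5:0→1
  (4Δ to stable)
t=15 Δ0: s3=0 s4=1 s6=1 s0=0 s2=1 s5=1 s1=1 clk=1
  Δ1: s0:0→1, clk:1→0
  (1Δ to stable)
t=16 Δ0: s3=0 s4=1 s6=1 s0=1 s2=1 s5=1 s1=1 clk=0
  Δ1: clk:0→1
  Δ2: s3:0→1, s1:1→0
  (2Δ to stable)

1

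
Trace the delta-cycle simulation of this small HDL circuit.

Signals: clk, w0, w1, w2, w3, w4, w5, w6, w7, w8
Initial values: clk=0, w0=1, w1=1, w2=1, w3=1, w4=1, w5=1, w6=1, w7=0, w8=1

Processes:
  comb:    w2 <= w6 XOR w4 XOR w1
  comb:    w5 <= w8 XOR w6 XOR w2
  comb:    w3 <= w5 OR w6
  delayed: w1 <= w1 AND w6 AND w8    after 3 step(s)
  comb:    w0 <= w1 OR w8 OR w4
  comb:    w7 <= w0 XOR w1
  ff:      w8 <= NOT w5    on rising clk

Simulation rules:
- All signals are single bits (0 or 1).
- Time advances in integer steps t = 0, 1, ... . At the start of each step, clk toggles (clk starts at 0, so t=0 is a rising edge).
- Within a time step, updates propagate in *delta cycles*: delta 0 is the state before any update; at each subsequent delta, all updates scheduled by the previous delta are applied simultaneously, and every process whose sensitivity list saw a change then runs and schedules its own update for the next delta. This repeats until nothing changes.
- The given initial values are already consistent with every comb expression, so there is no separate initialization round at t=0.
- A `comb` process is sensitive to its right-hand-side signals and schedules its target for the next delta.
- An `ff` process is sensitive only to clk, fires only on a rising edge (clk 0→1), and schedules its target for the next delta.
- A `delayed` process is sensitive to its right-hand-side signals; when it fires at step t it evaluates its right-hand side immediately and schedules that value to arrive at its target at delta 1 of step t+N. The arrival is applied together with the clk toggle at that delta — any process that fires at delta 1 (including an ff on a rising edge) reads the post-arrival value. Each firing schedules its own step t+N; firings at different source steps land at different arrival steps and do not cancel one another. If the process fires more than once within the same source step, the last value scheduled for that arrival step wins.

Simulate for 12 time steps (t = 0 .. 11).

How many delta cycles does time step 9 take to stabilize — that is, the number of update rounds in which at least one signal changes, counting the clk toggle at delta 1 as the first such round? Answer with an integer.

[bits: clk,w3,w5,w2,w1,w8,w7,w0,w4,w6]
t=0: Δ0=0111110111 Δ1=1111110111 Δ2=1111100111 Δ3=1101100111 | 3Δ
t=1: Δ0=1101100111 Δ1=0101100111 | 1Δ
t=2: Δ0=0101100111 Δ1=1101100111 Δ2=1101110111 Δ3=1111110111 | 3Δ
t=3: Δ0=1111110111 Δ1=0111010111 Δ2=0110011111 Δ3=0100011111 | 3Δ
t=4: Δ0=0100011111 Δ1=1100011111 | 1Δ
t=5: Δ0=1100011111 Δ1=0100111111 Δ2=0101110111 Δ3=0111110111 | 3Δ
t=6: Δ0=0111110111 Δ1=1111010111 Δ2=1110001111 | 2Δ
t=7: Δ0=1110001111 Δ1=0110001111 | 1Δ
t=8: Δ0=0110001111 Δ1=1110101111 Δ2=1111100111 Δ3=1101100111 | 3Δ
t=9: Δ0=1101100111 Δ1=0101000111 Δ2=0100001111 Δ3=0110001111 | 3Δ
t=10: Δ0=0110001111 Δ1=1110001111 | 1Δ
t=11: Δ0=1110001111 Δ1=0110001111 | 1Δ

3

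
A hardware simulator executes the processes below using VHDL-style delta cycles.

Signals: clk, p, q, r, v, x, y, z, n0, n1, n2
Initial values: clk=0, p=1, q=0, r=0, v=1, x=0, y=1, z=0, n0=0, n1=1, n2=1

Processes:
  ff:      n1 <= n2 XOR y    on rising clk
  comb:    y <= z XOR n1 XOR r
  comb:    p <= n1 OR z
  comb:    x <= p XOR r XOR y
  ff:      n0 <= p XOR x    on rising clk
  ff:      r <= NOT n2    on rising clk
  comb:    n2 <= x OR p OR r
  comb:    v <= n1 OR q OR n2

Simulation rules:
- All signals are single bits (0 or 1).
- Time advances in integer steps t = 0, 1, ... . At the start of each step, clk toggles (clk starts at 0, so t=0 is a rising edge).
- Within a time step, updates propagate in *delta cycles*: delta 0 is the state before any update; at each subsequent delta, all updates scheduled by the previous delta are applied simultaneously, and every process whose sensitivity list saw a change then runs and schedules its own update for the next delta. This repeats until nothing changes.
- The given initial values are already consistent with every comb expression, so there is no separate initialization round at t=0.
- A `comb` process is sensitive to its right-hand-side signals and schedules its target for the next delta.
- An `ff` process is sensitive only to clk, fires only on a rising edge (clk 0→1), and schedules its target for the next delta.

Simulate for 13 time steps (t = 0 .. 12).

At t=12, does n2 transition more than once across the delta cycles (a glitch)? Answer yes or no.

yes

t=0 Δ0: y=1 n0=0 p=1 q=0 z=0 clk=0 x=0 n1=1 v=1 r=0 n2=1
  Δ1: clk:0→1
  Δ2: n0:0→1, n1:1→0
  Δ3: y:1→0, p:1→0
  Δ4: n2:1→0
  Δ5: v:1→0
  (5Δ to stable)
t=1 Δ0: y=0 n0=1 p=0 q=0 z=0 clk=1 x=0 n1=0 v=0 r=0 n2=0
  Δ1: clk:1→0
  (1Δ to stable)
t=2 Δ0: y=0 n0=1 p=0 q=0 z=0 clk=0 x=0 n1=0 v=0 r=0 n2=0
  Δ1: clk:0→1
  Δ2: n0:1→0, r:0→1
  Δ3: y:0→1, x:0→1, n2:0→1
  Δ4: x:1→0, v:0→1
  (4Δ to stable)
t=3 Δ0: y=1 n0=0 p=0 q=0 z=0 clk=1 x=0 n1=0 v=1 r=1 n2=1
  Δ1: clk:1→0
  (1Δ to stable)
t=4 Δ0: y=1 n0=0 p=0 q=0 z=0 clk=0 x=0 n1=0 v=1 r=1 n2=1
  Δ1: clk:0→1
  Δ2: r:1→0
  Δ3: y:1→0, x:0→1, n2:1→0
  Δ4: x:1→0, v:1→0, n2:0→1
  Δ5: v:0→1, n2:1→0
  Δ6: v:1→0
  (6Δ to stable)
t=5 Δ0: y=0 n0=0 p=0 q=0 z=0 clk=1 x=0 n1=0 v=0 r=0 n2=0
  Δ1: clk:1→0
  (1Δ to stable)
t=6 Δ0: y=0 n0=0 p=0 q=0 z=0 clk=0 x=0 n1=0 v=0 r=0 n2=0
  Δ1: clk:0→1
  Δ2: r:0→1
  Δ3: y:0→1, x:0→1, n2:0→1
  Δ4: x:1→0, v:0→1
  (4Δ to stable)
t=7 Δ0: y=1 n0=0 p=0 q=0 z=0 clk=1 x=0 n1=0 v=1 r=1 n2=1
  Δ1: clk:1→0
  (1Δ to stable)
t=8 Δ0: y=1 n0=0 p=0 q=0 z=0 clk=0 x=0 n1=0 v=1 r=1 n2=1
  Δ1: clk:0→1
  Δ2: r:1→0
  Δ3: y:1→0, x:0→1, n2:1→0
  Δ4: x:1→0, v:1→0, n2:0→1
  Δ5: v:0→1, n2:1→0
  Δ6: v:1→0
  (6Δ to stable)
t=9 Δ0: y=0 n0=0 p=0 q=0 z=0 clk=1 x=0 n1=0 v=0 r=0 n2=0
  Δ1: clk:1→0
  (1Δ to stable)
t=10 Δ0: y=0 n0=0 p=0 q=0 z=0 clk=0 x=0 n1=0 v=0 r=0 n2=0
  Δ1: clk:0→1
  Δ2: r:0→1
  Δ3: y:0→1, x:0→1, n2:0→1
  Δ4: x:1→0, v:0→1
  (4Δ to stable)
t=11 Δ0: y=1 n0=0 p=0 q=0 z=0 clk=1 x=0 n1=0 v=1 r=1 n2=1
  Δ1: clk:1→0
  (1Δ to stable)
t=12 Δ0: y=1 n0=0 p=0 q=0 z=0 clk=0 x=0 n1=0 v=1 r=1 n2=1
  Δ1: clk:0→1
  Δ2: r:1→0
  Δ3: y:1→0, x:0→1, n2:1→0
  Δ4: x:1→0, v:1→0, n2:0→1
  Δ5: v:0→1, n2:1→0
  Δ6: v:1→0
  (6Δ to stable)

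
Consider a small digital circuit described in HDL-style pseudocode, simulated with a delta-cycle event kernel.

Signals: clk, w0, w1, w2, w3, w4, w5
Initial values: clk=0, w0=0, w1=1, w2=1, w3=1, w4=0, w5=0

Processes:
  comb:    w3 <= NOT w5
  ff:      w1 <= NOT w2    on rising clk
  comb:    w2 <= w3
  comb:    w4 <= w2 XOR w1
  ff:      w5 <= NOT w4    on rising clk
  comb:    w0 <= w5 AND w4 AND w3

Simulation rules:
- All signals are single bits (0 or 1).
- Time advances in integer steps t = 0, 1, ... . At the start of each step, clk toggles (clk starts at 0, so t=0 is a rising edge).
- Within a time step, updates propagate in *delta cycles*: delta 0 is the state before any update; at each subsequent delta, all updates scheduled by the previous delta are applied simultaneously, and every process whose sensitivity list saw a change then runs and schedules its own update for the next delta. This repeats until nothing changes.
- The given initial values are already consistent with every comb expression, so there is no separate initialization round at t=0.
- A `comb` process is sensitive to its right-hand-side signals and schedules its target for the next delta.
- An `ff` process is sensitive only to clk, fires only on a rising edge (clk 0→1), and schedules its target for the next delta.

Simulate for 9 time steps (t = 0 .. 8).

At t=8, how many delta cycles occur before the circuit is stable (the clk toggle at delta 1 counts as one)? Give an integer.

3

t0.Δ0 clk=0 w1=1 w2=1 w5=0 w0=0 w4=0 w3=1
t0.Δ1 clk=1 w1=1 w2=1 w5=0 w0=0 w4=0 w3=1
t0.Δ2 clk=1 w1=0 w2=1 w5=1 w0=0 w4=0 w3=1
t0.Δ3 clk=1 w1=0 w2=1 w5=1 w0=0 w4=1 w3=0
t0.Δ4 clk=1 w1=0 w2=0 w5=1 w0=0 w4=1 w3=0
t0.Δ5 clk=1 w1=0 w2=0 w5=1 w0=0 w4=0 w3=0
t1.Δ0 clk=1 w1=0 w2=0 w5=1 w0=0 w4=0 w3=0
t1.Δ1 clk=0 w1=0 w2=0 w5=1 w0=0 w4=0 w3=0
t2.Δ0 clk=0 w1=0 w2=0 w5=1 w0=0 w4=0 w3=0
t2.Δ1 clk=1 w1=0 w2=0 w5=1 w0=0 w4=0 w3=0
t2.Δ2 clk=1 w1=1 w2=0 w5=1 w0=0 w4=0 w3=0
t2.Δ3 clk=1 w1=1 w2=0 w5=1 w0=0 w4=1 w3=0
t3.Δ0 clk=1 w1=1 w2=0 w5=1 w0=0 w4=1 w3=0
t3.Δ1 clk=0 w1=1 w2=0 w5=1 w0=0 w4=1 w3=0
t4.Δ0 clk=0 w1=1 w2=0 w5=1 w0=0 w4=1 w3=0
t4.Δ1 clk=1 w1=1 w2=0 w5=1 w0=0 w4=1 w3=0
t4.Δ2 clk=1 w1=1 w2=0 w5=0 w0=0 w4=1 w3=0
t4.Δ3 clk=1 w1=1 w2=0 w5=0 w0=0 w4=1 w3=1
t4.Δ4 clk=1 w1=1 w2=1 w5=0 w0=0 w4=1 w3=1
t4.Δ5 clk=1 w1=1 w2=1 w5=0 w0=0 w4=0 w3=1
t5.Δ0 clk=1 w1=1 w2=1 w5=0 w0=0 w4=0 w3=1
t5.Δ1 clk=0 w1=1 w2=1 w5=0 w0=0 w4=0 w3=1
t6.Δ0 clk=0 w1=1 w2=1 w5=0 w0=0 w4=0 w3=1
t6.Δ1 clk=1 w1=1 w2=1 w5=0 w0=0 w4=0 w3=1
t6.Δ2 clk=1 w1=0 w2=1 w5=1 w0=0 w4=0 w3=1
t6.Δ3 clk=1 w1=0 w2=1 w5=1 w0=0 w4=1 w3=0
t6.Δ4 clk=1 w1=0 w2=0 w5=1 w0=0 w4=1 w3=0
t6.Δ5 clk=1 w1=0 w2=0 w5=1 w0=0 w4=0 w3=0
t7.Δ0 clk=1 w1=0 w2=0 w5=1 w0=0 w4=0 w3=0
t7.Δ1 clk=0 w1=0 w2=0 w5=1 w0=0 w4=0 w3=0
t8.Δ0 clk=0 w1=0 w2=0 w5=1 w0=0 w4=0 w3=0
t8.Δ1 clk=1 w1=0 w2=0 w5=1 w0=0 w4=0 w3=0
t8.Δ2 clk=1 w1=1 w2=0 w5=1 w0=0 w4=0 w3=0
t8.Δ3 clk=1 w1=1 w2=0 w5=1 w0=0 w4=1 w3=0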